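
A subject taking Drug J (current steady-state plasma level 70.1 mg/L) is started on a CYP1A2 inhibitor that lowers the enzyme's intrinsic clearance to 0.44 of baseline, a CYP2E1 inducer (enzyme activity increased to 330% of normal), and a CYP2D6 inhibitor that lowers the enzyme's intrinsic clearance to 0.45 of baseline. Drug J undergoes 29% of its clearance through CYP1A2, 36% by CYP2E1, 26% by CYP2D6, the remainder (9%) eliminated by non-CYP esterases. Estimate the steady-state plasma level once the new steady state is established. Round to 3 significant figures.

46.0 mg/L

The CYP1A2 pathway (29% of clearance) drops to 0.44× activity: 0.29 × 0.44 = 0.1276.
The CYP2E1 pathway (36% of clearance) increases to 3.3× activity: 0.36 × 3.3 = 1.188.
The CYP2D6 pathway (26% of clearance) is reduced to 0.45× activity: 0.26 × 0.45 = 0.117.
The remaining 9% of clearance is unaffected.
New clearance relative to baseline: 0.1276 + 1.188 + 0.117 + 0.09 = 1.5226.
Steady-state plasma level ∝ 1/CL: new value = 70.1 / 1.5226 = 46.0 mg/L.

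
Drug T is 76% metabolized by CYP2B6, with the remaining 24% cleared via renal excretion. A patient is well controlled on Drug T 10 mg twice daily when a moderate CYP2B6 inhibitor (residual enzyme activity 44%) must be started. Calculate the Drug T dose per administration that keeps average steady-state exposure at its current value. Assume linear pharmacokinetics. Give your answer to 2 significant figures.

CYP2B6: 0.76 × 0.44 = 0.3344
Other: 0.24 (unchanged)
CL_new/CL_old = 0.3344 + 0.24 = 0.5744.
Css,avg = (dose rate)/CL, so holding Css fixed requires dose ∝ CL: 10 × 0.5744 = 5.7 mg.

5.7 mg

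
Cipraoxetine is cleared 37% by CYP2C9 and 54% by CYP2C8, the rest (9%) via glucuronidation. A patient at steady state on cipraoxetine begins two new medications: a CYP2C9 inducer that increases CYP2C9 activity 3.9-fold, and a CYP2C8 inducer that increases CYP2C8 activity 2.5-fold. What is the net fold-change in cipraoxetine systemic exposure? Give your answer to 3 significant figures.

CYP2C9: 0.37 × 3.9 = 1.443
CYP2C8: 0.54 × 2.5 = 1.35
Other: 0.09 (unchanged)
Relative clearance = 1.443 + 1.35 + 0.09 = 2.883.
Because systemic exposure varies inversely with clearance, the combined effect is 1 / 2.883 = 0.347.

0.347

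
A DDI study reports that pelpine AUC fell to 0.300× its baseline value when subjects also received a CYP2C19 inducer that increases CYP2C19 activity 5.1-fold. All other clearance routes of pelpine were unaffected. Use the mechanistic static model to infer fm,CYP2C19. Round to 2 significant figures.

0.57

Call the CYP2C19 fraction fm. After the interaction, CL_new/CL_old = fm × 5.1 + (1 − fm).
AUC ratio = 1 / (new CL fraction), so new CL fraction = 1 / 0.300 = 3.333.
fm × 5.1 + 1 − fm = 3.333  ⇒  fm × (5.1 − 1) = 2.333  ⇒  fm = 0.57.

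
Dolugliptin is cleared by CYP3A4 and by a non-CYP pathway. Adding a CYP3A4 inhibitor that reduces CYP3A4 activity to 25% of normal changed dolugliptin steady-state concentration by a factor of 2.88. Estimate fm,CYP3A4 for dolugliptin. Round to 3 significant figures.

CL'/CL = 1 / 2.88 = 0.3472
0.25·fm + (1 − fm) = 0.3472
fm = (0.3472 − 1) / (0.25 − 1) = 0.870

0.870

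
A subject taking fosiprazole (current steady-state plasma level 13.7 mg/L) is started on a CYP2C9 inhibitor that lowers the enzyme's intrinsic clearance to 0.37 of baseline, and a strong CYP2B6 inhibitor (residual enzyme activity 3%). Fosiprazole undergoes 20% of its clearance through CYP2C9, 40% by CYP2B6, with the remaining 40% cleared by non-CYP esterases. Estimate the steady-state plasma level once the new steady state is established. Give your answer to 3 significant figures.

28.2 mg/L

CYP2C9: 0.2 × 0.37 = 0.074
CYP2B6: 0.4 × 0.03 = 0.012
Other: 0.4 (unchanged)
CL_new/CL_old = 0.074 + 0.012 + 0.4 = 0.486.
Dividing the baseline by the relative clearance: 13.7 / 0.486 = 28.2 mg/L.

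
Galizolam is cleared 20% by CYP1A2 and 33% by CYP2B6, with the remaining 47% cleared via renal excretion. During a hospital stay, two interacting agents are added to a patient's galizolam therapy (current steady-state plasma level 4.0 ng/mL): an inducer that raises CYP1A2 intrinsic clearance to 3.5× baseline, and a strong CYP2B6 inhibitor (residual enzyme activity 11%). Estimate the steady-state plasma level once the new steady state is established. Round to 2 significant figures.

3.3 ng/mL

The CYP1A2 pathway (20% of clearance) increases to 3.5× activity: 0.2 × 3.5 = 0.7.
The CYP2B6 pathway (33% of clearance) is reduced to 0.11× activity: 0.33 × 0.11 = 0.0363.
Non-CYP routes (47%) are unchanged.
Relative clearance = 0.7 + 0.0363 + 0.47 = 1.2063.
New steady-state plasma level = 4.0 / 1.2063 = 3.3 ng/mL (concentration scales inversely with clearance).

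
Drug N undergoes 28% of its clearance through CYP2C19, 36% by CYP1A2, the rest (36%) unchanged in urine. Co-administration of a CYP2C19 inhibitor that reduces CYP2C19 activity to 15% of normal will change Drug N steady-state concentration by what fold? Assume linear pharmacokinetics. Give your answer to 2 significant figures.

The CYP2C19 pathway (28% of clearance) is reduced to 0.15× activity: 0.28 × 0.15 = 0.042.
CYP1A2 (36%) and the residual 36% are unaffected.
CL_new/CL_old = 0.042 + 0.36 + 0.36 = 0.762.
Steady-state concentration is inversely proportional to clearance, so the fold-change is 1 / 0.762 = 1.3.

1.3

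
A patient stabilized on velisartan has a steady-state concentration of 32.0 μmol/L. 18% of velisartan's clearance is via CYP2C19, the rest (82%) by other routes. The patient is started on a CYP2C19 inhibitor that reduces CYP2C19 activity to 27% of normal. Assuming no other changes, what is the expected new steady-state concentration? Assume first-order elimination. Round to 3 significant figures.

CYP2C19: 0.18 × 0.27 = 0.0486
Other: 0.82 (unchanged)
CL_new/CL_old = 0.0486 + 0.82 = 0.8686.
New steady-state concentration = baseline ÷ relative clearance = 32.0 / 0.8686 = 36.8 μmol/L.

36.8 μmol/L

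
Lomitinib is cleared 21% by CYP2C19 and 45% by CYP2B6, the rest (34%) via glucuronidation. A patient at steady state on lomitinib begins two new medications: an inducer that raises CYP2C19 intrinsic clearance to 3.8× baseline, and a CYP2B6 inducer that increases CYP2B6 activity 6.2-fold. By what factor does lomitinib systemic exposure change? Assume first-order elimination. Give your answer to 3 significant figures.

0.255

CYP2C19: 0.21 × 3.8 = 0.798
CYP2B6: 0.45 × 6.2 = 2.79
Other: 0.34 (unchanged)
New clearance relative to baseline: 0.798 + 2.79 + 0.34 = 3.928.
Because systemic exposure varies inversely with clearance, the combined effect is 1 / 3.928 = 0.255.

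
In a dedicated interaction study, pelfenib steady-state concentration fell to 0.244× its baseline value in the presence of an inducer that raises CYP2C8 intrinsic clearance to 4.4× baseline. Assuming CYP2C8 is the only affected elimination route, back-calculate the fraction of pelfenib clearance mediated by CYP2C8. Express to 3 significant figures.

0.911

Let fm be the CYP2C8 fraction. New clearance relative to baseline = fm × 4.4 + (1 − fm).
Steady-state concentration ratio = 1 / (new CL fraction), so new CL fraction = 1 / 0.244 = 4.098.
fm × 4.4 + 1 − fm = 4.098  ⇒  fm × (4.4 − 1) = 3.098  ⇒  fm = 0.911.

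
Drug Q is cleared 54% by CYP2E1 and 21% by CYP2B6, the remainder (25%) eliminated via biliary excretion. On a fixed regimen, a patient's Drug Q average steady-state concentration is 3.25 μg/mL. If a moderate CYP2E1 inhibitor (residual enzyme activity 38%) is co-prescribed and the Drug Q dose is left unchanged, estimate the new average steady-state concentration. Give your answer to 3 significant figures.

CYP2E1: 0.54 × 0.38 = 0.2052
CYP2B6: 0.21 (unchanged)
Other: 0.25 (unchanged)
New clearance relative to baseline: 0.2052 + 0.21 + 0.25 = 0.6652.
Average steady-state concentration ∝ 1/CL, so new value = 3.25 / 0.6652 = 4.89 μg/mL.

4.89 μg/mL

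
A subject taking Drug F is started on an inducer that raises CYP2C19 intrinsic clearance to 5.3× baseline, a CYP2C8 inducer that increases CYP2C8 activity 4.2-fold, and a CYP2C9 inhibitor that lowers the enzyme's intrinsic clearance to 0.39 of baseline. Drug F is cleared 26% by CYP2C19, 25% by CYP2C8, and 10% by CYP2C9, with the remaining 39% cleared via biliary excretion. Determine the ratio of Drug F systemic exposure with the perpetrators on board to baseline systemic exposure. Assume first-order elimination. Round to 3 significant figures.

The CYP2C19 pathway (26% of clearance) is boosted to 5.3× activity: 0.26 × 5.3 = 1.378.
The CYP2C8 pathway (25% of clearance) is boosted to 4.2× activity: 0.25 × 4.2 = 1.05.
The CYP2C9 pathway (10% of clearance) is reduced to 0.39× activity: 0.1 × 0.39 = 0.039.
The remaining 39% of clearance is unaffected.
Relative clearance = 1.378 + 1.05 + 0.039 + 0.39 = 2.857.
Because systemic exposure varies inversely with clearance, the combined effect is 1 / 2.857 = 0.350.

0.350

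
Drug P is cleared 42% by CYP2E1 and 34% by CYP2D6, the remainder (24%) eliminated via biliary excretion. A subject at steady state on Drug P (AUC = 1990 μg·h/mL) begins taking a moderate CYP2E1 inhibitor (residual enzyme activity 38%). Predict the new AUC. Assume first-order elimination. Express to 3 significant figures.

The CYP2E1 pathway (42% of clearance) falls to 0.38× activity: 0.42 × 0.38 = 0.1596.
CYP2D6 (34%) and the residual 24% are unaffected.
Relative clearance = 0.1596 + 0.34 + 0.24 = 0.7396.
New AUC = baseline ÷ relative clearance = 1990 / 0.7396 = 2.69 × 10³ μg·h/mL.

2.69 × 10³ μg·h/mL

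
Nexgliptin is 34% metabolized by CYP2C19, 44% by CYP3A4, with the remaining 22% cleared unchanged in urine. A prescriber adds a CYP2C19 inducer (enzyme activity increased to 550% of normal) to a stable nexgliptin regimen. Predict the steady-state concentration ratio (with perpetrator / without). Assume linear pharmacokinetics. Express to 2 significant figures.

0.40

The CYP2C19 pathway (34% of clearance) increases to 5.5× activity: 0.34 × 5.5 = 1.87.
CYP3A4 (44%) and the residual 22% are unaffected.
CL_new/CL_old = 1.87 + 0.44 + 0.22 = 2.53.
Steady-state concentration is inversely proportional to clearance, so the fold-change is 1 / 2.53 = 0.40.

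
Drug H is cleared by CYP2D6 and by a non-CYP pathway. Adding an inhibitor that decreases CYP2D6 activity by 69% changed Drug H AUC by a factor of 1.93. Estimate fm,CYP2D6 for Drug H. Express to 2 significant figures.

CL'/CL = 1 / 1.93 = 0.5181
0.31·fm + (1 − fm) = 0.5181
fm = (0.5181 − 1) / (0.31 − 1) = 0.70

0.70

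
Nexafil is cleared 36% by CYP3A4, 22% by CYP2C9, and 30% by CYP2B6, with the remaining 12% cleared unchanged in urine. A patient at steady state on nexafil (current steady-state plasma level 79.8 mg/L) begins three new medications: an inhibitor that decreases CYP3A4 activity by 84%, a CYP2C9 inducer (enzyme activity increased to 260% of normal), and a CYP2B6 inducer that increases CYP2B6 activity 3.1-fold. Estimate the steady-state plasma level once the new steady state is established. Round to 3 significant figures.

47.5 mg/L

CYP3A4: 0.36 × 0.16 = 0.0576
CYP2C9: 0.22 × 2.6 = 0.572
CYP2B6: 0.3 × 3.1 = 0.93
Other: 0.12 (unchanged)
New clearance relative to baseline: 0.0576 + 0.572 + 0.93 + 0.12 = 1.6796.
Steady-state plasma level ∝ 1/CL: new value = 79.8 / 1.6796 = 47.5 mg/L.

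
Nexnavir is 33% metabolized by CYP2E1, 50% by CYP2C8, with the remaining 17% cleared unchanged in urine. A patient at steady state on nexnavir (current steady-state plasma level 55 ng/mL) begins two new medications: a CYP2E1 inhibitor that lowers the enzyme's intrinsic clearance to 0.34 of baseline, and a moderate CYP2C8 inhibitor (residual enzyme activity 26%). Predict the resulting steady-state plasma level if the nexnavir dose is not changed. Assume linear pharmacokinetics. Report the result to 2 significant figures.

1.3 × 10² ng/mL

The CYP2E1 pathway (33% of clearance) drops to 0.34× activity: 0.33 × 0.34 = 0.1122.
The CYP2C8 pathway (50% of clearance) drops to 0.26× activity: 0.5 × 0.26 = 0.13.
Non-CYP routes (17%) are unchanged.
Relative clearance = 0.1122 + 0.13 + 0.17 = 0.4122.
New steady-state plasma level = 55 / 0.4122 = 1.3 × 10² ng/mL (concentration scales inversely with clearance).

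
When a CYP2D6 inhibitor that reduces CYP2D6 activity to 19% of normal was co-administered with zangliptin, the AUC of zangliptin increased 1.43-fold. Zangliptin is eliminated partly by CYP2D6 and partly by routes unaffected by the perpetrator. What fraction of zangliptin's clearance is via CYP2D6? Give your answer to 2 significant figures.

Let x = fm,CYP2D6. Because AUC ∝ 1/CL, relative clearance fell to 1/1.43 = 0.6993.
Setting x·0.19 + (1 − x) = 0.6993 and solving: x = (0.6993 − 1)/(0.19 − 1) = 0.37.

0.37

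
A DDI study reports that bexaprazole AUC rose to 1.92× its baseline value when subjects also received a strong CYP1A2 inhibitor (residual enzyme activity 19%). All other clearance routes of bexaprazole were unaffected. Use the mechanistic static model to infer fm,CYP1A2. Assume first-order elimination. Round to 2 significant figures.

CL'/CL = 1 / 1.92 = 0.5208
0.19·fm + (1 − fm) = 0.5208
fm = (0.5208 − 1) / (0.19 − 1) = 0.59

0.59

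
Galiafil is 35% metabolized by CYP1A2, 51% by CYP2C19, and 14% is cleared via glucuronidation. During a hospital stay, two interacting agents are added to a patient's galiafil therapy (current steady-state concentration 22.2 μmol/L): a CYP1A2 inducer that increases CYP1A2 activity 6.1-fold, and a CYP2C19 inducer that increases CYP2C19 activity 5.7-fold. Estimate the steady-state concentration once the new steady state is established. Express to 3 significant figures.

The CYP1A2 pathway (35% of clearance) increases to 6.1× activity: 0.35 × 6.1 = 2.135.
The CYP2C19 pathway (51% of clearance) rises to 5.7× activity: 0.51 × 5.7 = 2.907.
The remaining 14% of clearance is unaffected.
Relative clearance = 2.135 + 2.907 + 0.14 = 5.182.
New steady-state concentration = 22.2 / 5.182 = 4.28 μmol/L (concentration scales inversely with clearance).

4.28 μmol/L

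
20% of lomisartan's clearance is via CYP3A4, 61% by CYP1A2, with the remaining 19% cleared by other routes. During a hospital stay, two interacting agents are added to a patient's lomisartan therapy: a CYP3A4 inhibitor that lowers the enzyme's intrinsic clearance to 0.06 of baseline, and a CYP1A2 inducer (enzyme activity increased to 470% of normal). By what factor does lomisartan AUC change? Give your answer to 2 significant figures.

0.33

The CYP3A4 pathway (20% of clearance) is reduced to 0.06× activity: 0.2 × 0.06 = 0.012.
The CYP1A2 pathway (61% of clearance) increases to 4.7× activity: 0.61 × 4.7 = 2.867.
Non-CYP routes (19%) are unchanged.
CL_new/CL_old = 0.012 + 2.867 + 0.19 = 3.069.
Because AUC varies inversely with clearance, the combined effect is 1 / 3.069 = 0.33.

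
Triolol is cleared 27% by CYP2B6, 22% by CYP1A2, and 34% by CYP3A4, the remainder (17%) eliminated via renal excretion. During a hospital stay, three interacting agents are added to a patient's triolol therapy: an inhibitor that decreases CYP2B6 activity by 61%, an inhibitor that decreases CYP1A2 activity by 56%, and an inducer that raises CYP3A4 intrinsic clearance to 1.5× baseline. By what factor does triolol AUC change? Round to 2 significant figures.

The CYP2B6 pathway (27% of clearance) drops to 0.39× activity: 0.27 × 0.39 = 0.1053.
The CYP1A2 pathway (22% of clearance) falls to 0.44× activity: 0.22 × 0.44 = 0.0968.
The CYP3A4 pathway (34% of clearance) is boosted to 1.5× activity: 0.34 × 1.5 = 0.51.
The remaining 17% of clearance is unaffected.
CL_new/CL_old = 0.1053 + 0.0968 + 0.51 + 0.17 = 0.8821.
Because AUC varies inversely with clearance, the combined effect is 1 / 0.8821 = 1.1.

1.1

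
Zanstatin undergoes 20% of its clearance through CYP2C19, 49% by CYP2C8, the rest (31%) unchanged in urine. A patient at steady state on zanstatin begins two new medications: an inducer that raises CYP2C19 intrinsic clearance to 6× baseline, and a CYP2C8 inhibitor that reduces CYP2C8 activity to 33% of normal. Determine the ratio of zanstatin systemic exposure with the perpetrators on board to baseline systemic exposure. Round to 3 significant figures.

The CYP2C19 pathway (20% of clearance) is boosted to 6× activity: 0.2 × 6 = 1.2.
The CYP2C8 pathway (49% of clearance) falls to 0.33× activity: 0.49 × 0.33 = 0.1617.
Non-CYP routes (31%) are unchanged.
CL_new/CL_old = 1.2 + 0.1617 + 0.31 = 1.6717.
Net systemic exposure ratio = 1 / 1.6717 = 0.598.

0.598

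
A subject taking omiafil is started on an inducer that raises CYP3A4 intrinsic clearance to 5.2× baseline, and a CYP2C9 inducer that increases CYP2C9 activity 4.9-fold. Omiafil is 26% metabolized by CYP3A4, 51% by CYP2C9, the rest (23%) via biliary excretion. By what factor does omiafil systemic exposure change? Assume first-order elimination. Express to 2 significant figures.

The CYP3A4 pathway (26% of clearance) is boosted to 5.2× activity: 0.26 × 5.2 = 1.352.
The CYP2C9 pathway (51% of clearance) rises to 4.9× activity: 0.51 × 4.9 = 2.499.
The remaining 23% of clearance is unaffected.
CL_new/CL_old = 1.352 + 2.499 + 0.23 = 4.081.
Net systemic exposure ratio = 1 / 4.081 = 0.25.

0.25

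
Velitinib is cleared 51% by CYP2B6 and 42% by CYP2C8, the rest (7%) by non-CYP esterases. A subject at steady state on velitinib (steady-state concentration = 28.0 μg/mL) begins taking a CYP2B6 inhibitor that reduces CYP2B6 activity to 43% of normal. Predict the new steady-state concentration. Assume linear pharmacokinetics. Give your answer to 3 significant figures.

39.5 μg/mL

The CYP2B6 pathway (51% of clearance) falls to 0.43× activity: 0.51 × 0.43 = 0.2193.
CYP2C8 (42%) and the residual 7% are unaffected.
CL_new/CL_old = 0.2193 + 0.42 + 0.07 = 0.7093.
With dosing unchanged, steady-state concentration scales as 1/CL: 28.0 / 0.7093 = 39.5 μg/mL.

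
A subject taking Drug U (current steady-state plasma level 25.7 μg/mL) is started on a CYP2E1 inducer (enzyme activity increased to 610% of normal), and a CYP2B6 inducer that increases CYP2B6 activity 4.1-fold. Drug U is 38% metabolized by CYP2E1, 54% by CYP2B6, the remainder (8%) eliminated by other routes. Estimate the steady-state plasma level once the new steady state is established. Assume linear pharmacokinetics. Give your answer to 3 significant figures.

The CYP2E1 pathway (38% of clearance) is boosted to 6.1× activity: 0.38 × 6.1 = 2.318.
The CYP2B6 pathway (54% of clearance) rises to 4.1× activity: 0.54 × 4.1 = 2.214.
Non-CYP routes (8%) are unchanged.
Relative clearance = 2.318 + 2.214 + 0.08 = 4.612.
New steady-state plasma level = 25.7 / 4.612 = 5.57 μg/mL (concentration scales inversely with clearance).

5.57 μg/mL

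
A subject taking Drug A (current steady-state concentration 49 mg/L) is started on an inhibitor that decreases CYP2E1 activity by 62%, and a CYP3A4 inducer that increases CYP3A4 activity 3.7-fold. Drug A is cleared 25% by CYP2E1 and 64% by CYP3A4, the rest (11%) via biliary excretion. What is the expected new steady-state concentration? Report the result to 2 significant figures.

19 mg/L

CYP2E1: 0.25 × 0.38 = 0.095
CYP3A4: 0.64 × 3.7 = 2.368
Other: 0.11 (unchanged)
CL_new/CL_old = 0.095 + 2.368 + 0.11 = 2.573.
Dividing the baseline by the relative clearance: 49 / 2.573 = 19 mg/L.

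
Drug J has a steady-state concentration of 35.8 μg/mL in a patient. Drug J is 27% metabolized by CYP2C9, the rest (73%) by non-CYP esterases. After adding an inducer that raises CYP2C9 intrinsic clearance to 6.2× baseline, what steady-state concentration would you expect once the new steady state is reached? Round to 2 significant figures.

The CYP2C9 pathway (27% of clearance) is boosted to 6.2× activity: 0.27 × 6.2 = 1.674.
The remaining 73% of clearance is unaffected.
CL_new/CL_old = 1.674 + 0.73 = 2.404.
With dosing unchanged, steady-state concentration scales as 1/CL: 35.8 / 2.404 = 15 μg/mL.

15 μg/mL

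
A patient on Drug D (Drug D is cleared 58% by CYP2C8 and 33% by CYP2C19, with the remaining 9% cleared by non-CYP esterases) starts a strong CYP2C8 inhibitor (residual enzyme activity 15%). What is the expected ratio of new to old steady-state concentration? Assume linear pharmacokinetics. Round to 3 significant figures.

1.97

The CYP2C8 pathway (58% of clearance) falls to 0.15× activity: 0.58 × 0.15 = 0.087.
CYP2C19 (33%) and the residual 9% are unaffected.
CL_new/CL_old = 0.087 + 0.33 + 0.09 = 0.507.
Since steady-state concentration ∝ 1/CL, the ratio is 1 / 0.507 = 1.97.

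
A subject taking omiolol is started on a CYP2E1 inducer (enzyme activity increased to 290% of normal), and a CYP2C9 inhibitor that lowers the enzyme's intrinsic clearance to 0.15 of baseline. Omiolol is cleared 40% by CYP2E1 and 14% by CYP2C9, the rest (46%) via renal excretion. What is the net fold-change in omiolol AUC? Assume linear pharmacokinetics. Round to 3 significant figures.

0.609

The CYP2E1 pathway (40% of clearance) increases to 2.9× activity: 0.4 × 2.9 = 1.16.
The CYP2C9 pathway (14% of clearance) is reduced to 0.15× activity: 0.14 × 0.15 = 0.021.
The remaining 46% of clearance is unaffected.
Relative clearance = 1.16 + 0.021 + 0.46 = 1.641.
Net AUC ratio = 1 / 1.641 = 0.609.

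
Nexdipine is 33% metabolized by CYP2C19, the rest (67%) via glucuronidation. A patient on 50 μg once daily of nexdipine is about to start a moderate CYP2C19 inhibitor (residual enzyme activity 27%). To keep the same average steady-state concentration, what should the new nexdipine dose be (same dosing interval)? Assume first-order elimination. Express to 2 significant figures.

The CYP2C19 pathway (33% of clearance) is reduced to 0.27× activity: 0.33 × 0.27 = 0.0891.
Non-CYP routes (67%) are unchanged.
CL_new/CL_old = 0.0891 + 0.67 = 0.7591.
To maintain the same steady-state level, dose must scale with clearance: new dose = 50 × 0.7591 = 38 μg.

38 μg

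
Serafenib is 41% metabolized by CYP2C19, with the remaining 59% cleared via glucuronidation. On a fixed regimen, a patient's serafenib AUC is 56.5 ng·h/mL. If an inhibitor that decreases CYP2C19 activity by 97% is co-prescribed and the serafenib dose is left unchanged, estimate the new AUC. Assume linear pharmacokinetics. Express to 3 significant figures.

The CYP2C19 pathway (41% of clearance) falls to 0.03× activity: 0.41 × 0.03 = 0.0123.
The remaining 59% of clearance is unaffected.
Relative clearance = 0.0123 + 0.59 = 0.6023.
With dosing unchanged, AUC scales as 1/CL: 56.5 / 0.6023 = 93.8 ng·h/mL.

93.8 ng·h/mL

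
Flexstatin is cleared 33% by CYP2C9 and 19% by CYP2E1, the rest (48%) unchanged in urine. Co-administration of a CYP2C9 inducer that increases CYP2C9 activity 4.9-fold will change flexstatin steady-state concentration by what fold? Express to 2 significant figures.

The CYP2C9 pathway (33% of clearance) rises to 4.9× activity: 0.33 × 4.9 = 1.617.
CYP2E1 (19%) and the residual 48% are unaffected.
Relative clearance = 1.617 + 0.19 + 0.48 = 2.287.
Steady-state concentration is inversely proportional to clearance, so the fold-change is 1 / 2.287 = 0.44.

0.44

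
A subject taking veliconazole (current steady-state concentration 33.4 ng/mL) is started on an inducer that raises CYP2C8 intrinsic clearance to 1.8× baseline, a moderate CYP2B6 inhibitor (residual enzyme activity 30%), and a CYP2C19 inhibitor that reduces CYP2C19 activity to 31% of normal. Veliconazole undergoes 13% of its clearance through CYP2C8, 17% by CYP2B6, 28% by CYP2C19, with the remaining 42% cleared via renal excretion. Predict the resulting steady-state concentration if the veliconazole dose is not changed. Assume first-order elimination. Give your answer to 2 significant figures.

The CYP2C8 pathway (13% of clearance) rises to 1.8× activity: 0.13 × 1.8 = 0.234.
The CYP2B6 pathway (17% of clearance) drops to 0.3× activity: 0.17 × 0.3 = 0.051.
The CYP2C19 pathway (28% of clearance) falls to 0.31× activity: 0.28 × 0.31 = 0.0868.
Non-CYP routes (42%) are unchanged.
New clearance relative to baseline: 0.234 + 0.051 + 0.0868 + 0.42 = 0.7918.
Dividing the baseline by the relative clearance: 33.4 / 0.7918 = 42 ng/mL.

42 ng/mL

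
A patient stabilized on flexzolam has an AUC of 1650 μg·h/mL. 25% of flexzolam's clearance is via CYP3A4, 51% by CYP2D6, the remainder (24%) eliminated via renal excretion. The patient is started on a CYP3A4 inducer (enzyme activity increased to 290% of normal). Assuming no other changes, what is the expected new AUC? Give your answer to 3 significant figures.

The CYP3A4 pathway (25% of clearance) increases to 2.9× activity: 0.25 × 2.9 = 0.725.
CYP2D6 (51%) and the residual 24% are unaffected.
Relative clearance = 0.725 + 0.51 + 0.24 = 1.475.
New AUC = baseline ÷ relative clearance = 1650 / 1.475 = 1.12 × 10³ μg·h/mL.

1.12 × 10³ μg·h/mL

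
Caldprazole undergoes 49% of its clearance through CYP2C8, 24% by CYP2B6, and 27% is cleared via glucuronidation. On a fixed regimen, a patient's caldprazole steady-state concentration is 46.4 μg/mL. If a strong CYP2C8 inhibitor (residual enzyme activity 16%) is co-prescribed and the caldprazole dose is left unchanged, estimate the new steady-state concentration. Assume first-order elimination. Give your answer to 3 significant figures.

78.9 μg/mL

The CYP2C8 pathway (49% of clearance) drops to 0.16× activity: 0.49 × 0.16 = 0.0784.
CYP2B6 (24%) and the residual 27% are unaffected.
CL_new/CL_old = 0.0784 + 0.24 + 0.27 = 0.5884.
New steady-state concentration = baseline ÷ relative clearance = 46.4 / 0.5884 = 78.9 μg/mL.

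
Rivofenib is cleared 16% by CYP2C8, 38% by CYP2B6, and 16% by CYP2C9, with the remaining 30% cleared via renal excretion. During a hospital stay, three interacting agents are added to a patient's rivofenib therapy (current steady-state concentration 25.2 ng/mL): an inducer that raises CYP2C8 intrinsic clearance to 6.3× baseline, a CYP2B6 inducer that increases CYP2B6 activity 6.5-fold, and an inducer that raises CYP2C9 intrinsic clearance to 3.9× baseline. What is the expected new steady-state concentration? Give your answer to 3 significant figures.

The CYP2C8 pathway (16% of clearance) is boosted to 6.3× activity: 0.16 × 6.3 = 1.008.
The CYP2B6 pathway (38% of clearance) is boosted to 6.5× activity: 0.38 × 6.5 = 2.47.
The CYP2C9 pathway (16% of clearance) is boosted to 3.9× activity: 0.16 × 3.9 = 0.624.
The remaining 30% of clearance is unaffected.
CL_new/CL_old = 1.008 + 2.47 + 0.624 + 0.3 = 4.402.
Steady-state concentration ∝ 1/CL: new value = 25.2 / 4.402 = 5.72 ng/mL.

5.72 ng/mL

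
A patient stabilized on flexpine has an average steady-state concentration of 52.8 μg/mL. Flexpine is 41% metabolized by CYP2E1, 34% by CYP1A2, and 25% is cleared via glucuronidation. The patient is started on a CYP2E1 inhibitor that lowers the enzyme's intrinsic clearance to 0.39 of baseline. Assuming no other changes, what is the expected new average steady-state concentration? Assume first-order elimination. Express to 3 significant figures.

CYP2E1: 0.41 × 0.39 = 0.1599
CYP1A2: 0.34 (unchanged)
Other: 0.25 (unchanged)
Relative clearance = 0.1599 + 0.34 + 0.25 = 0.7499.
With dosing unchanged, average steady-state concentration scales as 1/CL: 52.8 / 0.7499 = 70.4 μg/mL.

70.4 μg/mL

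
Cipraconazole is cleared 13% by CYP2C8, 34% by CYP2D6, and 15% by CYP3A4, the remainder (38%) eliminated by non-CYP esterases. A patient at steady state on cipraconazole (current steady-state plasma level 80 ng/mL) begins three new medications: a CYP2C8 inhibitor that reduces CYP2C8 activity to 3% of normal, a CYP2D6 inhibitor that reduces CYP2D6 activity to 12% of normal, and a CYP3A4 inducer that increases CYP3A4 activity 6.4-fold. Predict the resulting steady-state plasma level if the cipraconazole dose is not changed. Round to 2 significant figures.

58 ng/mL

The CYP2C8 pathway (13% of clearance) is reduced to 0.03× activity: 0.13 × 0.03 = 0.0039.
The CYP2D6 pathway (34% of clearance) falls to 0.12× activity: 0.34 × 0.12 = 0.0408.
The CYP3A4 pathway (15% of clearance) is boosted to 6.4× activity: 0.15 × 6.4 = 0.96.
The remaining 38% of clearance is unaffected.
CL_new/CL_old = 0.0039 + 0.0408 + 0.96 + 0.38 = 1.3847.
Steady-state plasma level ∝ 1/CL: new value = 80 / 1.3847 = 58 ng/mL.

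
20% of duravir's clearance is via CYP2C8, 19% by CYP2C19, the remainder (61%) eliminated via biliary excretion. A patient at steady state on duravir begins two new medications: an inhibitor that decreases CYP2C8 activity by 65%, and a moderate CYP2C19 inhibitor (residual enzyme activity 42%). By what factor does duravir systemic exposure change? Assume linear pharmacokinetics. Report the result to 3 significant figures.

1.32

The CYP2C8 pathway (20% of clearance) falls to 0.35× activity: 0.2 × 0.35 = 0.07.
The CYP2C19 pathway (19% of clearance) falls to 0.42× activity: 0.19 × 0.42 = 0.0798.
Non-CYP routes (61%) are unchanged.
New clearance relative to baseline: 0.07 + 0.0798 + 0.61 = 0.7598.
Because systemic exposure varies inversely with clearance, the combined effect is 1 / 0.7598 = 1.32.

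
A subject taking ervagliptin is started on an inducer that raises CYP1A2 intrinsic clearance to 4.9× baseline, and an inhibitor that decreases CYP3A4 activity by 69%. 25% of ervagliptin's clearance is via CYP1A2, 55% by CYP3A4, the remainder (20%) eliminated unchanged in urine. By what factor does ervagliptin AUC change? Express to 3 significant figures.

The CYP1A2 pathway (25% of clearance) rises to 4.9× activity: 0.25 × 4.9 = 1.225.
The CYP3A4 pathway (55% of clearance) drops to 0.31× activity: 0.55 × 0.31 = 0.1705.
Non-CYP routes (20%) are unchanged.
CL_new/CL_old = 1.225 + 0.1705 + 0.2 = 1.5955.
Because AUC varies inversely with clearance, the combined effect is 1 / 1.5955 = 0.627.

0.627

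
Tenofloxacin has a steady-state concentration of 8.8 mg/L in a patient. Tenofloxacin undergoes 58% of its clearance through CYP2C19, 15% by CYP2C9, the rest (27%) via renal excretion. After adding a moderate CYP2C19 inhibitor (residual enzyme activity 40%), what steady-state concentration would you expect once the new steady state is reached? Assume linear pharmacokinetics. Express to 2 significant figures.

The CYP2C19 pathway (58% of clearance) is reduced to 0.4× activity: 0.58 × 0.4 = 0.232.
CYP2C9 (15%) and the residual 27% are unaffected.
CL_new/CL_old = 0.232 + 0.15 + 0.27 = 0.652.
Steady-state concentration ∝ 1/CL, so new value = 8.8 / 0.652 = 13 mg/L.

13 mg/L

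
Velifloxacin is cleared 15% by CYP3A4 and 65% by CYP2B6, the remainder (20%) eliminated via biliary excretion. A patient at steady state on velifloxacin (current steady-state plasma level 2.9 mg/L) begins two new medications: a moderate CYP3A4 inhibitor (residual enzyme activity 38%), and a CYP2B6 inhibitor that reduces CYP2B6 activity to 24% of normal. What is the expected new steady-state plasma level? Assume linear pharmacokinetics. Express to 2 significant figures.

7.0 mg/L

CYP3A4: 0.15 × 0.38 = 0.057
CYP2B6: 0.65 × 0.24 = 0.156
Other: 0.2 (unchanged)
New clearance relative to baseline: 0.057 + 0.156 + 0.2 = 0.413.
Steady-state plasma level ∝ 1/CL: new value = 2.9 / 0.413 = 7.0 mg/L.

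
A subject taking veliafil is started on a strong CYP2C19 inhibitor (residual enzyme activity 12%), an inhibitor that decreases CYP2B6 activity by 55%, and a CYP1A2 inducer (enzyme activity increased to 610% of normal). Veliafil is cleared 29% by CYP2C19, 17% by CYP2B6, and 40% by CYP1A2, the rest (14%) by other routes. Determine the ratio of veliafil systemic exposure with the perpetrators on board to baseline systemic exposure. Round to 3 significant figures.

0.372

The CYP2C19 pathway (29% of clearance) drops to 0.12× activity: 0.29 × 0.12 = 0.0348.
The CYP2B6 pathway (17% of clearance) falls to 0.45× activity: 0.17 × 0.45 = 0.0765.
The CYP1A2 pathway (40% of clearance) increases to 6.1× activity: 0.4 × 6.1 = 2.44.
Non-CYP routes (14%) are unchanged.
CL_new/CL_old = 0.0348 + 0.0765 + 2.44 + 0.14 = 2.6913.
Net systemic exposure ratio = 1 / 2.6913 = 0.372.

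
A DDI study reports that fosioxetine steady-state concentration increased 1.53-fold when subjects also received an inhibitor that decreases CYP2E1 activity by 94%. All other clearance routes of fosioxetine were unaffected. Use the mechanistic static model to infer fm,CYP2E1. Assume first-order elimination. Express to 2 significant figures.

0.37

Write x for the fraction cleared via CYP2E1. The observed steady-state concentration change means clearance fell to 1/1.53 = 0.6536 of baseline.
Setting x·0.06 + (1 − x) = 0.6536 and solving: x = (0.6536 − 1)/(0.06 − 1) = 0.37.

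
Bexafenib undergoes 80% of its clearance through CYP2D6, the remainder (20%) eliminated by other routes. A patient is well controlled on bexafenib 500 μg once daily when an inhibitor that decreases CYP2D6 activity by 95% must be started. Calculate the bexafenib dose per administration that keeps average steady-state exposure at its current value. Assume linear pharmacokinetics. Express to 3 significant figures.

120 μg

CYP2D6: 0.8 × 0.05 = 0.04
Other: 0.2 (unchanged)
New clearance relative to baseline: 0.04 + 0.2 = 0.24.
To maintain the same steady-state level, dose must scale with clearance: new dose = 500 × 0.24 = 120 μg.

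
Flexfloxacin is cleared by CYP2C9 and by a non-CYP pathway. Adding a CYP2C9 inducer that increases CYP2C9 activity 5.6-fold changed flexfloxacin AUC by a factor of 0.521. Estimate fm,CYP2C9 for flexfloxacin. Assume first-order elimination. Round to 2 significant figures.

Call the CYP2C9 fraction fm. After the interaction, CL_new/CL_old = fm × 5.6 + (1 − fm).
AUC ratio = 1 / (new CL fraction), so new CL fraction = 1 / 0.521 = 1.919.
fm × 5.6 + 1 − fm = 1.919  ⇒  fm × (5.6 − 1) = 0.9194  ⇒  fm = 0.20.

0.20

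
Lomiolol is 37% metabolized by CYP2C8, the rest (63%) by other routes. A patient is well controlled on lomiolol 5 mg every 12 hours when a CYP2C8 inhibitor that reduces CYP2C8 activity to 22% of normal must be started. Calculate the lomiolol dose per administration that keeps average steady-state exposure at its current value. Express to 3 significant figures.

3.56 mg

The CYP2C8 pathway (37% of clearance) drops to 0.22× activity: 0.37 × 0.22 = 0.0814.
The remaining 63% of clearance is unaffected.
CL_new/CL_old = 0.0814 + 0.63 = 0.7114.
Css,avg = (dose rate)/CL, so holding Css fixed requires dose ∝ CL: 5 × 0.7114 = 3.56 mg.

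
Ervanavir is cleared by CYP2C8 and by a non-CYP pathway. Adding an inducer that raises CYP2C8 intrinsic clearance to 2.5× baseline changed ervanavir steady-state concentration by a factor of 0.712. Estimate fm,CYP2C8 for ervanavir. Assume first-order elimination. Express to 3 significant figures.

CL'/CL = 1 / 0.712 = 1.404
2.5·fm + (1 − fm) = 1.404
fm = (1.404 − 1) / (2.5 − 1) = 0.270

0.270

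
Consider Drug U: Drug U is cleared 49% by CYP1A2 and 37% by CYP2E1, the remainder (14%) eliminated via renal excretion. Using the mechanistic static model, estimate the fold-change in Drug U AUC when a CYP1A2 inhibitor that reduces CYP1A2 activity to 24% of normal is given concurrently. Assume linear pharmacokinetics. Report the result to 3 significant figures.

1.59

CYP1A2: 0.49 × 0.24 = 0.1176
CYP2E1: 0.37 (unchanged)
Other: 0.14 (unchanged)
CL_new/CL_old = 0.1176 + 0.37 + 0.14 = 0.6276.
Since AUC ∝ 1/CL, the ratio is 1 / 0.6276 = 1.59.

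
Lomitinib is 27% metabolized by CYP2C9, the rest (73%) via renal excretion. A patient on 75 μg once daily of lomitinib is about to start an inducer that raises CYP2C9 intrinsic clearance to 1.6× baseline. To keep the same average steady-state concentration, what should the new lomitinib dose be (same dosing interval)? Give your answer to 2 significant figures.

87 μg

The CYP2C9 pathway (27% of clearance) increases to 1.6× activity: 0.27 × 1.6 = 0.432.
The remaining 73% of clearance is unaffected.
New clearance relative to baseline: 0.432 + 0.73 = 1.162.
Exposure is unchanged when dose changes in proportion to clearance. New dose = 75 μg × 1.162 = 87 μg.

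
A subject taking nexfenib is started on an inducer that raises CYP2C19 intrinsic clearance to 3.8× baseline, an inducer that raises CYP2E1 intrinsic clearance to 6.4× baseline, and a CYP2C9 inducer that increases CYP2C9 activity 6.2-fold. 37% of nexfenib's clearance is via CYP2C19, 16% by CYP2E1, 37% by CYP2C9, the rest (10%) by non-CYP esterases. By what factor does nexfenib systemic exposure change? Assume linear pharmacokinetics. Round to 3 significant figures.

0.207

CYP2C19: 0.37 × 3.8 = 1.406
CYP2E1: 0.16 × 6.4 = 1.024
CYP2C9: 0.37 × 6.2 = 2.294
Other: 0.1 (unchanged)
New clearance relative to baseline: 1.406 + 1.024 + 2.294 + 0.1 = 4.824.
Systemic exposure ∝ 1/CL: fold-change = 1 / 4.824 = 0.207.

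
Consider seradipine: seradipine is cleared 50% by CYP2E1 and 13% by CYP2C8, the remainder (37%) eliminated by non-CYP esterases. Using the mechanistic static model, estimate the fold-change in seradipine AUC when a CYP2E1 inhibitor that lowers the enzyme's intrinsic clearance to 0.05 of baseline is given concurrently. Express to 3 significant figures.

1.90

The CYP2E1 pathway (50% of clearance) drops to 0.05× activity: 0.5 × 0.05 = 0.025.
CYP2C8 (13%) and the residual 37% are unaffected.
CL_new/CL_old = 0.025 + 0.13 + 0.37 = 0.525.
Since AUC ∝ 1/CL, the ratio is 1 / 0.525 = 1.90.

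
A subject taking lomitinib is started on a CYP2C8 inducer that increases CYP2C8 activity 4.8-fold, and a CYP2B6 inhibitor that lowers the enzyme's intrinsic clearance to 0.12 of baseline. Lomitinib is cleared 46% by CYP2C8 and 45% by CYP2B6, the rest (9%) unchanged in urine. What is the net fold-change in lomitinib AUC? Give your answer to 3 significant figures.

The CYP2C8 pathway (46% of clearance) is boosted to 4.8× activity: 0.46 × 4.8 = 2.208.
The CYP2B6 pathway (45% of clearance) falls to 0.12× activity: 0.45 × 0.12 = 0.054.
The remaining 9% of clearance is unaffected.
CL_new/CL_old = 2.208 + 0.054 + 0.09 = 2.352.
Because AUC varies inversely with clearance, the combined effect is 1 / 2.352 = 0.425.

0.425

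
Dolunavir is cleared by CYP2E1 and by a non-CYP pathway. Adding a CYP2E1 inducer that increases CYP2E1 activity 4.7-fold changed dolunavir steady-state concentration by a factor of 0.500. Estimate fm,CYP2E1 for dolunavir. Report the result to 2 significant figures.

CL'/CL = 1 / 0.500 = 2
4.7·fm + (1 − fm) = 2
fm = (2 − 1) / (4.7 − 1) = 0.27

0.27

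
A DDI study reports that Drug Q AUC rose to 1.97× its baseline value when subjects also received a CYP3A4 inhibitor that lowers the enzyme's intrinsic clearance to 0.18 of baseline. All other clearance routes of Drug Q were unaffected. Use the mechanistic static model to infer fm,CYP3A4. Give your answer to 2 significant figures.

Write x for the fraction cleared via CYP3A4. The observed AUC change means clearance fell to 1/1.97 = 0.5076 of baseline.
Setting x·0.18 + (1 − x) = 0.5076 and solving: x = (0.5076 − 1)/(0.18 − 1) = 0.60.

0.60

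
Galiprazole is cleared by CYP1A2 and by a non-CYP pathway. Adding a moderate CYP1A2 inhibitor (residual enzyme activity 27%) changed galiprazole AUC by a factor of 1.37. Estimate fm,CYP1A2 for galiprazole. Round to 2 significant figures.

0.37

CL'/CL = 1 / 1.37 = 0.7299
0.27·fm + (1 − fm) = 0.7299
fm = (0.7299 − 1) / (0.27 − 1) = 0.37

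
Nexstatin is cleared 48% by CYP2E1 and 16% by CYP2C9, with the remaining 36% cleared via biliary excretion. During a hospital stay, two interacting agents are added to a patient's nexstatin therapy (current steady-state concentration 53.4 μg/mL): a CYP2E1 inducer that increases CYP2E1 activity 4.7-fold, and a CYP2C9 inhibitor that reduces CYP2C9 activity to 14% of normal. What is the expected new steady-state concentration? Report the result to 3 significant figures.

20.2 μg/mL

CYP2E1: 0.48 × 4.7 = 2.256
CYP2C9: 0.16 × 0.14 = 0.0224
Other: 0.36 (unchanged)
New clearance relative to baseline: 2.256 + 0.0224 + 0.36 = 2.6384.
Dividing the baseline by the relative clearance: 53.4 / 2.6384 = 20.2 μg/mL.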